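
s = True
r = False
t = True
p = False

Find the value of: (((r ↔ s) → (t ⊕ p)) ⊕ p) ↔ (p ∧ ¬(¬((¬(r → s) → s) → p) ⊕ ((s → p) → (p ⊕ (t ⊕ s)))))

False

r ↔ s = False ↔ True = False
t ⊕ p = True ⊕ False = True
(r ↔ s) → (t ⊕ p) = False → True = True
((r ↔ s) → (t ⊕ p)) ⊕ p = True ⊕ False = True
r → s = False → True = True
¬(r → s) = ¬True = False
¬(r → s) → s = False → True = True
(¬(r → s) → s) → p = True → False = False
¬((¬(r → s) → s) → p) = ¬False = True
s → p = True → False = False
t ⊕ s = True ⊕ True = False
p ⊕ (t ⊕ s) = False ⊕ False = False
(s → p) → (p ⊕ (t ⊕ s)) = False → False = True
¬((¬(r → s) → s) → p) ⊕ ((s → p) → (p ⊕ (t ⊕ s))) = True ⊕ True = False
¬(¬((¬(r → s) → s) → p) ⊕ ((s → p) → (p ⊕ (t ⊕ s)))) = ¬False = True
p ∧ ¬(¬((¬(r → s) → s) → p) ⊕ ((s → p) → (p ⊕ (t ⊕ s)))) = False ∧ True = False
(((r ↔ s) → (t ⊕ p)) ⊕ p) ↔ (p ∧ ¬(¬((¬(r → s) → s) → p) ⊕ ((s → p) → (p ⊕ (t ⊕ s))))) = True ↔ False = False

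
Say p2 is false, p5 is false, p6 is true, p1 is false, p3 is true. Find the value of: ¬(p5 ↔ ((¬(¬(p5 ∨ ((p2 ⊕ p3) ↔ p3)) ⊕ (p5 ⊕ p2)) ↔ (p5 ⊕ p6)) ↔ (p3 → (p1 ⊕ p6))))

p2 ⊕ p3 = F ⊕ T = T
(p2 ⊕ p3) ↔ p3 = T ↔ T = T
p5 ∨ ((p2 ⊕ p3) ↔ p3) = F ∨ T = T
¬(p5 ∨ ((p2 ⊕ p3) ↔ p3)) = ¬T = F
p5 ⊕ p2 = F ⊕ F = F
¬(p5 ∨ ((p2 ⊕ p3) ↔ p3)) ⊕ (p5 ⊕ p2) = F ⊕ F = F
¬(¬(p5 ∨ ((p2 ⊕ p3) ↔ p3)) ⊕ (p5 ⊕ p2)) = ¬F = T
p5 ⊕ p6 = F ⊕ T = T
¬(¬(p5 ∨ ((p2 ⊕ p3) ↔ p3)) ⊕ (p5 ⊕ p2)) ↔ (p5 ⊕ p6) = T ↔ T = T
p1 ⊕ p6 = F ⊕ T = T
p3 → (p1 ⊕ p6) = T → T = T
(¬(¬(p5 ∨ ((p2 ⊕ p3) ↔ p3)) ⊕ (p5 ⊕ p2)) ↔ (p5 ⊕ p6)) ↔ (p3 → (p1 ⊕ p6)) = T ↔ T = T
p5 ↔ ((¬(¬(p5 ∨ ((p2 ⊕ p3) ↔ p3)) ⊕ (p5 ⊕ p2)) ↔ (p5 ⊕ p6)) ↔ (p3 → (p1 ⊕ p6))) = F ↔ T = F
¬(p5 ↔ ((¬(¬(p5 ∨ ((p2 ⊕ p3) ↔ p3)) ⊕ (p5 ⊕ p2)) ↔ (p5 ⊕ p6)) ↔ (p3 → (p1 ⊕ p6)))) = ¬F = T

T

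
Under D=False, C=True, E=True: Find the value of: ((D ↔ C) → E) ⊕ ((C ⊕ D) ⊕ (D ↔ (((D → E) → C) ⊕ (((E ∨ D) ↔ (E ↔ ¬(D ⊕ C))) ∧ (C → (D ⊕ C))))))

False

D ↔ C = False ↔ True = False
(D ↔ C) → E = False → True = True
C ⊕ D = True ⊕ False = True
D → E = False → True = True
(D → E) → C = True → True = True
E ∨ D = True ∨ False = True
D ⊕ C = False ⊕ True = True
¬(D ⊕ C) = ¬True = False
E ↔ ¬(D ⊕ C) = True ↔ False = False
(E ∨ D) ↔ (E ↔ ¬(D ⊕ C)) = True ↔ False = False
D ⊕ C = False ⊕ True = True
C → (D ⊕ C) = True → True = True
((E ∨ D) ↔ (E ↔ ¬(D ⊕ C))) ∧ (C → (D ⊕ C)) = False ∧ True = False
((D → E) → C) ⊕ (((E ∨ D) ↔ (E ↔ ¬(D ⊕ C))) ∧ (C → (D ⊕ C))) = True ⊕ False = True
D ↔ (((D → E) → C) ⊕ (((E ∨ D) ↔ (E ↔ ¬(D ⊕ C))) ∧ (C → (D ⊕ C)))) = False ↔ True = False
(C ⊕ D) ⊕ (D ↔ (((D → E) → C) ⊕ (((E ∨ D) ↔ (E ↔ ¬(D ⊕ C))) ∧ (C → (D ⊕ C))))) = True ⊕ False = True
((D ↔ C) → E) ⊕ ((C ⊕ D) ⊕ (D ↔ (((D → E) → C) ⊕ (((E ∨ D) ↔ (E ↔ ¬(D ⊕ C))) ∧ (C → (D ⊕ C)))))) = True ⊕ True = False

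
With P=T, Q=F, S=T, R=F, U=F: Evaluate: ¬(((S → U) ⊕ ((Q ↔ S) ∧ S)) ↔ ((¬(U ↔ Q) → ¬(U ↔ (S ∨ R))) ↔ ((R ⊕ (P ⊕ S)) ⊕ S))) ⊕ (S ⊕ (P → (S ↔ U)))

S → U = T → F = F
Q ↔ S = F ↔ T = F
(Q ↔ S) ∧ S = F ∧ T = F
(S → U) ⊕ ((Q ↔ S) ∧ S) = F ⊕ F = F
U ↔ Q = F ↔ F = T
¬(U ↔ Q) = ¬T = F
S ∨ R = T ∨ F = T
U ↔ (S ∨ R) = F ↔ T = F
¬(U ↔ (S ∨ R)) = ¬F = T
¬(U ↔ Q) → ¬(U ↔ (S ∨ R)) = F → T = T
P ⊕ S = T ⊕ T = F
R ⊕ (P ⊕ S) = F ⊕ F = F
(R ⊕ (P ⊕ S)) ⊕ S = F ⊕ T = T
(¬(U ↔ Q) → ¬(U ↔ (S ∨ R))) ↔ ((R ⊕ (P ⊕ S)) ⊕ S) = T ↔ T = T
((S → U) ⊕ ((Q ↔ S) ∧ S)) ↔ ((¬(U ↔ Q) → ¬(U ↔ (S ∨ R))) ↔ ((R ⊕ (P ⊕ S)) ⊕ S)) = F ↔ T = F
¬(((S → U) ⊕ ((Q ↔ S) ∧ S)) ↔ ((¬(U ↔ Q) → ¬(U ↔ (S ∨ R))) ↔ ((R ⊕ (P ⊕ S)) ⊕ S))) = ¬F = T
S ↔ U = T ↔ F = F
P → (S ↔ U) = T → F = F
S ⊕ (P → (S ↔ U)) = T ⊕ F = T
¬(((S → U) ⊕ ((Q ↔ S) ∧ S)) ↔ ((¬(U ↔ Q) → ¬(U ↔ (S ∨ R))) ↔ ((R ⊕ (P ⊕ S)) ⊕ S))) ⊕ (S ⊕ (P → (S ↔ U))) = T ⊕ T = F

F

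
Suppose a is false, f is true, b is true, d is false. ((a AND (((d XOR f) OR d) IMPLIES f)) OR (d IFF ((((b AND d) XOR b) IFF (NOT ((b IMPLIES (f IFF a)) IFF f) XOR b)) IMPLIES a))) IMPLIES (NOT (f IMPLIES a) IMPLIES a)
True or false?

d XOR f = False XOR True = True
(d XOR f) OR d = True OR False = True
((d XOR f) OR d) IMPLIES f = True IMPLIES True = True
a AND (((d XOR f) OR d) IMPLIES f) = False AND True = False
b AND d = True AND False = False
(b AND d) XOR b = False XOR True = True
f IFF a = True IFF False = False
b IMPLIES (f IFF a) = True IMPLIES False = False
(b IMPLIES (f IFF a)) IFF f = False IFF True = False
NOT ((b IMPLIES (f IFF a)) IFF f) = NOT False = True
NOT ((b IMPLIES (f IFF a)) IFF f) XOR b = True XOR True = False
((b AND d) XOR b) IFF (NOT ((b IMPLIES (f IFF a)) IFF f) XOR b) = True IFF False = False
(((b AND d) XOR b) IFF (NOT ((b IMPLIES (f IFF a)) IFF f) XOR b)) IMPLIES a = False IMPLIES False = True
d IFF ((((b AND d) XOR b) IFF (NOT ((b IMPLIES (f IFF a)) IFF f) XOR b)) IMPLIES a) = False IFF True = False
(a AND (((d XOR f) OR d) IMPLIES f)) OR (d IFF ((((b AND d) XOR b) IFF (NOT ((b IMPLIES (f IFF a)) IFF f) XOR b)) IMPLIES a)) = False OR False = False
f IMPLIES a = True IMPLIES False = False
NOT (f IMPLIES a) = NOT False = True
NOT (f IMPLIES a) IMPLIES a = True IMPLIES False = False
((a AND (((d XOR f) OR d) IMPLIES f)) OR (d IFF ((((b AND d) XOR b) IFF (NOT ((b IMPLIES (f IFF a)) IFF f) XOR b)) IMPLIES a))) IMPLIES (NOT (f IMPLIES a) IMPLIES a) = False IMPLIES False = True

True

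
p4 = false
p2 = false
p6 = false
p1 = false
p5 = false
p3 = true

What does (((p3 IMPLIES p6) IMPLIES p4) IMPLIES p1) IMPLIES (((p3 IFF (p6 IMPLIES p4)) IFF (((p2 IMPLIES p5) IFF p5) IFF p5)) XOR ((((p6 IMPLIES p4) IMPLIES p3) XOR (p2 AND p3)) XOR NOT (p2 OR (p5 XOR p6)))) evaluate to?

true

Substituting p4=false, p2=false, p6=false, p1=false, p5=false, p3=true:
p3 IMPLIES p6 = true IMPLIES false = false
(p3 IMPLIES p6) IMPLIES p4 = false IMPLIES false = true
((p3 IMPLIES p6) IMPLIES p4) IMPLIES p1 = true IMPLIES false = false
p6 IMPLIES p4 = false IMPLIES false = true
p3 IFF (p6 IMPLIES p4) = true IFF true = true
p2 IMPLIES p5 = false IMPLIES false = true
(p2 IMPLIES p5) IFF p5 = true IFF false = false
((p2 IMPLIES p5) IFF p5) IFF p5 = false IFF false = true
(p3 IFF (p6 IMPLIES p4)) IFF (((p2 IMPLIES p5) IFF p5) IFF p5) = true IFF true = true
p6 IMPLIES p4 = false IMPLIES false = true
(p6 IMPLIES p4) IMPLIES p3 = true IMPLIES true = true
p2 AND p3 = false AND true = false
((p6 IMPLIES p4) IMPLIES p3) XOR (p2 AND p3) = true XOR false = true
p5 XOR p6 = false XOR false = false
p2 OR (p5 XOR p6) = false OR false = false
NOT (p2 OR (p5 XOR p6)) = NOT false = true
(((p6 IMPLIES p4) IMPLIES p3) XOR (p2 AND p3)) XOR NOT (p2 OR (p5 XOR p6)) = true XOR true = false
((p3 IFF (p6 IMPLIES p4)) IFF (((p2 IMPLIES p5) IFF p5) IFF p5)) XOR ((((p6 IMPLIES p4) IMPLIES p3) XOR (p2 AND p3)) XOR NOT (p2 OR (p5 XOR p6))) = true XOR false = true
(((p3 IMPLIES p6) IMPLIES p4) IMPLIES p1) IMPLIES (((p3 IFF (p6 IMPLIES p4)) IFF (((p2 IMPLIES p5) IFF p5) IFF p5)) XOR ((((p6 IMPLIES p4) IMPLIES p3) XOR (p2 AND p3)) XOR NOT (p2 OR (p5 XOR p6)))) = false IMPLIES true = true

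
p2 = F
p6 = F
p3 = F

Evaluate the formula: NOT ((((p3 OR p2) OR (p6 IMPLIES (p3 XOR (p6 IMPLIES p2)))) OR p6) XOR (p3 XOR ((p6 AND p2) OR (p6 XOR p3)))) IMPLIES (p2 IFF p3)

p3 OR p2 = F OR F = F
p6 IMPLIES p2 = F IMPLIES F = T
p3 XOR (p6 IMPLIES p2) = F XOR T = T
p6 IMPLIES (p3 XOR (p6 IMPLIES p2)) = F IMPLIES T = T
(p3 OR p2) OR (p6 IMPLIES (p3 XOR (p6 IMPLIES p2))) = F OR T = T
((p3 OR p2) OR (p6 IMPLIES (p3 XOR (p6 IMPLIES p2)))) OR p6 = T OR F = T
p6 AND p2 = F AND F = F
p6 XOR p3 = F XOR F = F
(p6 AND p2) OR (p6 XOR p3) = F OR F = F
p3 XOR ((p6 AND p2) OR (p6 XOR p3)) = F XOR F = F
(((p3 OR p2) OR (p6 IMPLIES (p3 XOR (p6 IMPLIES p2)))) OR p6) XOR (p3 XOR ((p6 AND p2) OR (p6 XOR p3))) = T XOR F = T
NOT ((((p3 OR p2) OR (p6 IMPLIES (p3 XOR (p6 IMPLIES p2)))) OR p6) XOR (p3 XOR ((p6 AND p2) OR (p6 XOR p3)))) = NOT T = F
p2 IFF p3 = F IFF F = T
NOT ((((p3 OR p2) OR (p6 IMPLIES (p3 XOR (p6 IMPLIES p2)))) OR p6) XOR (p3 XOR ((p6 AND p2) OR (p6 XOR p3)))) IMPLIES (p2 IFF p3) = F IMPLIES T = T

T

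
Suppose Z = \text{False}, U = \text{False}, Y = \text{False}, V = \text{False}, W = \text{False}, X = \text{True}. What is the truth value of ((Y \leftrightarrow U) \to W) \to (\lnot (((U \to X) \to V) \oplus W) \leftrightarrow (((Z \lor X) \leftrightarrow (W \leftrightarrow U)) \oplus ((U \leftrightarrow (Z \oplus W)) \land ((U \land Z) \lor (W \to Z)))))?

Y \leftrightarrow U = \text{False} \leftrightarrow \text{False} = \text{True}
(Y \leftrightarrow U) \to W = \text{True} \to \text{False} = \text{False}
U \to X = \text{False} \to \text{True} = \text{True}
(U \to X) \to V = \text{True} \to \text{False} = \text{False}
((U \to X) \to V) \oplus W = \text{False} \oplus \text{False} = \text{False}
\lnot (((U \to X) \to V) \oplus W) = \lnot \text{False} = \text{True}
Z \lor X = \text{False} \lor \text{True} = \text{True}
W \leftrightarrow U = \text{False} \leftrightarrow \text{False} = \text{True}
(Z \lor X) \leftrightarrow (W \leftrightarrow U) = \text{True} \leftrightarrow \text{True} = \text{True}
Z \oplus W = \text{False} \oplus \text{False} = \text{False}
U \leftrightarrow (Z \oplus W) = \text{False} \leftrightarrow \text{False} = \text{True}
U \land Z = \text{False} \land \text{False} = \text{False}
W \to Z = \text{False} \to \text{False} = \text{True}
(U \land Z) \lor (W \to Z) = \text{False} \lor \text{True} = \text{True}
(U \leftrightarrow (Z \oplus W)) \land ((U \land Z) \lor (W \to Z)) = \text{True} \land \text{True} = \text{True}
((Z \lor X) \leftrightarrow (W \leftrightarrow U)) \oplus ((U \leftrightarrow (Z \oplus W)) \land ((U \land Z) \lor (W \to Z))) = \text{True} \oplus \text{True} = \text{False}
\lnot (((U \to X) \to V) \oplus W) \leftrightarrow (((Z \lor X) \leftrightarrow (W \leftrightarrow U)) \oplus ((U \leftrightarrow (Z \oplus W)) \land ((U \land Z) \lor (W \to Z)))) = \text{True} \leftrightarrow \text{False} = \text{False}
((Y \leftrightarrow U) \to W) \to (\lnot (((U \to X) \to V) \oplus W) \leftrightarrow (((Z \lor X) \leftrightarrow (W \leftrightarrow U)) \oplus ((U \leftrightarrow (Z \oplus W)) \land ((U \land Z) \lor (W \to Z))))) = \text{False} \to \text{False} = \text{True}

\text{True}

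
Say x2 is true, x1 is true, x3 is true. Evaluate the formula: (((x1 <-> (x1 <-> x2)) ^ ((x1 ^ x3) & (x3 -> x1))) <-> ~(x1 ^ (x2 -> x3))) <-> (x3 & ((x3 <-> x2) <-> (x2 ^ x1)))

False

x1 <-> x2 = True <-> True = True
x1 <-> (x1 <-> x2) = True <-> True = True
x1 ^ x3 = True ^ True = False
x3 -> x1 = True -> True = True
(x1 ^ x3) & (x3 -> x1) = False & True = False
(x1 <-> (x1 <-> x2)) ^ ((x1 ^ x3) & (x3 -> x1)) = True ^ False = True
x2 -> x3 = True -> True = True
x1 ^ (x2 -> x3) = True ^ True = False
~(x1 ^ (x2 -> x3)) = ~False = True
((x1 <-> (x1 <-> x2)) ^ ((x1 ^ x3) & (x3 -> x1))) <-> ~(x1 ^ (x2 -> x3)) = True <-> True = True
x3 <-> x2 = True <-> True = True
x2 ^ x1 = True ^ True = False
(x3 <-> x2) <-> (x2 ^ x1) = True <-> False = False
x3 & ((x3 <-> x2) <-> (x2 ^ x1)) = True & False = False
(((x1 <-> (x1 <-> x2)) ^ ((x1 ^ x3) & (x3 -> x1))) <-> ~(x1 ^ (x2 -> x3))) <-> (x3 & ((x3 <-> x2) <-> (x2 ^ x1))) = True <-> False = False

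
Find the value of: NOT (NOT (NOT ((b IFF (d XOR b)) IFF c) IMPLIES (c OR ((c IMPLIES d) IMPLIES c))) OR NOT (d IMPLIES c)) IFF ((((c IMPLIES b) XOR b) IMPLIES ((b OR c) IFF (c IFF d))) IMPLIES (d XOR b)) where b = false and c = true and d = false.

false

d XOR b = false XOR false = false
b IFF (d XOR b) = false IFF false = true
(b IFF (d XOR b)) IFF c = true IFF true = true
NOT ((b IFF (d XOR b)) IFF c) = NOT true = false
c IMPLIES d = true IMPLIES false = false
(c IMPLIES d) IMPLIES c = false IMPLIES true = true
c OR ((c IMPLIES d) IMPLIES c) = true OR true = true
NOT ((b IFF (d XOR b)) IFF c) IMPLIES (c OR ((c IMPLIES d) IMPLIES c)) = false IMPLIES true = true
NOT (NOT ((b IFF (d XOR b)) IFF c) IMPLIES (c OR ((c IMPLIES d) IMPLIES c))) = NOT true = false
d IMPLIES c = false IMPLIES true = true
NOT (d IMPLIES c) = NOT true = false
NOT (NOT ((b IFF (d XOR b)) IFF c) IMPLIES (c OR ((c IMPLIES d) IMPLIES c))) OR NOT (d IMPLIES c) = false OR false = false
NOT (NOT (NOT ((b IFF (d XOR b)) IFF c) IMPLIES (c OR ((c IMPLIES d) IMPLIES c))) OR NOT (d IMPLIES c)) = NOT false = true
c IMPLIES b = true IMPLIES false = false
(c IMPLIES b) XOR b = false XOR false = false
b OR c = false OR true = true
c IFF d = true IFF false = false
(b OR c) IFF (c IFF d) = true IFF false = false
((c IMPLIES b) XOR b) IMPLIES ((b OR c) IFF (c IFF d)) = false IMPLIES false = true
d XOR b = false XOR false = false
(((c IMPLIES b) XOR b) IMPLIES ((b OR c) IFF (c IFF d))) IMPLIES (d XOR b) = true IMPLIES false = false
NOT (NOT (NOT ((b IFF (d XOR b)) IFF c) IMPLIES (c OR ((c IMPLIES d) IMPLIES c))) OR NOT (d IMPLIES c)) IFF ((((c IMPLIES b) XOR b) IMPLIES ((b OR c) IFF (c IFF d))) IMPLIES (d XOR b)) = true IFF false = false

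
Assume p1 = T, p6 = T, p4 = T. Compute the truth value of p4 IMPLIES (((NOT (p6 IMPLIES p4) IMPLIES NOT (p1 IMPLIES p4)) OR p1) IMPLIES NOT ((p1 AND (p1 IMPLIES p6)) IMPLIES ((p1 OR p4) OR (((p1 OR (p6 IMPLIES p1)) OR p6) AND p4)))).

F

p6 IMPLIES p4 = T IMPLIES T = T
NOT (p6 IMPLIES p4) = NOT T = F
p1 IMPLIES p4 = T IMPLIES T = T
NOT (p1 IMPLIES p4) = NOT T = F
NOT (p6 IMPLIES p4) IMPLIES NOT (p1 IMPLIES p4) = F IMPLIES F = T
(NOT (p6 IMPLIES p4) IMPLIES NOT (p1 IMPLIES p4)) OR p1 = T OR T = T
p1 IMPLIES p6 = T IMPLIES T = T
p1 AND (p1 IMPLIES p6) = T AND T = T
p1 OR p4 = T OR T = T
p6 IMPLIES p1 = T IMPLIES T = T
p1 OR (p6 IMPLIES p1) = T OR T = T
(p1 OR (p6 IMPLIES p1)) OR p6 = T OR T = T
((p1 OR (p6 IMPLIES p1)) OR p6) AND p4 = T AND T = T
(p1 OR p4) OR (((p1 OR (p6 IMPLIES p1)) OR p6) AND p4) = T OR T = T
(p1 AND (p1 IMPLIES p6)) IMPLIES ((p1 OR p4) OR (((p1 OR (p6 IMPLIES p1)) OR p6) AND p4)) = T IMPLIES T = T
NOT ((p1 AND (p1 IMPLIES p6)) IMPLIES ((p1 OR p4) OR (((p1 OR (p6 IMPLIES p1)) OR p6) AND p4))) = NOT T = F
((NOT (p6 IMPLIES p4) IMPLIES NOT (p1 IMPLIES p4)) OR p1) IMPLIES NOT ((p1 AND (p1 IMPLIES p6)) IMPLIES ((p1 OR p4) OR (((p1 OR (p6 IMPLIES p1)) OR p6) AND p4))) = T IMPLIES F = F
p4 IMPLIES (((NOT (p6 IMPLIES p4) IMPLIES NOT (p1 IMPLIES p4)) OR p1) IMPLIES NOT ((p1 AND (p1 IMPLIES p6)) IMPLIES ((p1 OR p4) OR (((p1 OR (p6 IMPLIES p1)) OR p6) AND p4)))) = T IMPLIES F = F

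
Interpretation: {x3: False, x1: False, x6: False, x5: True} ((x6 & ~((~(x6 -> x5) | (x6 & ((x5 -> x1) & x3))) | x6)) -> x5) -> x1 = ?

Substituting x3=False, x1=False, x6=False, x5=True:
x6 -> x5 = False -> True = True
~(x6 -> x5) = ~True = False
x5 -> x1 = True -> False = False
(x5 -> x1) & x3 = False & False = False
x6 & ((x5 -> x1) & x3) = False & False = False
~(x6 -> x5) | (x6 & ((x5 -> x1) & x3)) = False | False = False
(~(x6 -> x5) | (x6 & ((x5 -> x1) & x3))) | x6 = False | False = False
~((~(x6 -> x5) | (x6 & ((x5 -> x1) & x3))) | x6) = ~False = True
x6 & ~((~(x6 -> x5) | (x6 & ((x5 -> x1) & x3))) | x6) = False & True = False
(x6 & ~((~(x6 -> x5) | (x6 & ((x5 -> x1) & x3))) | x6)) -> x5 = False -> True = True
((x6 & ~((~(x6 -> x5) | (x6 & ((x5 -> x1) & x3))) | x6)) -> x5) -> x1 = True -> False = False

False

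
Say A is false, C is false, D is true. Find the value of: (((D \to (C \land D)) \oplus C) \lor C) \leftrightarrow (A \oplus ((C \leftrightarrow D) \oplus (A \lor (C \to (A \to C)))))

F

C \land D = F \land T = F
D \to (C \land D) = T \to F = F
(D \to (C \land D)) \oplus C = F \oplus F = F
((D \to (C \land D)) \oplus C) \lor C = F \lor F = F
C \leftrightarrow D = F \leftrightarrow T = F
A \to C = F \to F = T
C \to (A \to C) = F \to T = T
A \lor (C \to (A \to C)) = F \lor T = T
(C \leftrightarrow D) \oplus (A \lor (C \to (A \to C))) = F \oplus T = T
A \oplus ((C \leftrightarrow D) \oplus (A \lor (C \to (A \to C)))) = F \oplus T = T
(((D \to (C \land D)) \oplus C) \lor C) \leftrightarrow (A \oplus ((C \leftrightarrow D) \oplus (A \lor (C \to (A \to C))))) = F \leftrightarrow T = F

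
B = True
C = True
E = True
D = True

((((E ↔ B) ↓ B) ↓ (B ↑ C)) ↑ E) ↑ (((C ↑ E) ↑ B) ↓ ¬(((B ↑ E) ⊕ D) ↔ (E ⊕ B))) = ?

True

E ↔ B = True ↔ True = True
(E ↔ B) ↓ B = True ↓ True = False
B ↑ C = True ↑ True = False
((E ↔ B) ↓ B) ↓ (B ↑ C) = False ↓ False = True
(((E ↔ B) ↓ B) ↓ (B ↑ C)) ↑ E = True ↑ True = False
C ↑ E = True ↑ True = False
(C ↑ E) ↑ B = False ↑ True = True
B ↑ E = True ↑ True = False
(B ↑ E) ⊕ D = False ⊕ True = True
E ⊕ B = True ⊕ True = False
((B ↑ E) ⊕ D) ↔ (E ⊕ B) = True ↔ False = False
¬(((B ↑ E) ⊕ D) ↔ (E ⊕ B)) = ¬False = True
((C ↑ E) ↑ B) ↓ ¬(((B ↑ E) ⊕ D) ↔ (E ⊕ B)) = True ↓ True = False
((((E ↔ B) ↓ B) ↓ (B ↑ C)) ↑ E) ↑ (((C ↑ E) ↑ B) ↓ ¬(((B ↑ E) ⊕ D) ↔ (E ⊕ B))) = False ↑ False = True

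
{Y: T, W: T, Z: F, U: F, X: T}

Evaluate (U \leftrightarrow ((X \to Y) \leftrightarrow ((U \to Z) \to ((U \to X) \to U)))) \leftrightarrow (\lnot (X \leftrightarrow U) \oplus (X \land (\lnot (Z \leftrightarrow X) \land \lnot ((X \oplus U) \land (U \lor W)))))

T

X \to Y = T \to T = T
U \to Z = F \to F = T
U \to X = F \to T = T
(U \to X) \to U = T \to F = F
(U \to Z) \to ((U \to X) \to U) = T \to F = F
(X \to Y) \leftrightarrow ((U \to Z) \to ((U \to X) \to U)) = T \leftrightarrow F = F
U \leftrightarrow ((X \to Y) \leftrightarrow ((U \to Z) \to ((U \to X) \to U))) = F \leftrightarrow F = T
X \leftrightarrow U = T \leftrightarrow F = F
\lnot (X \leftrightarrow U) = \lnot F = T
Z \leftrightarrow X = F \leftrightarrow T = F
\lnot (Z \leftrightarrow X) = \lnot F = T
X \oplus U = T \oplus F = T
U \lor W = F \lor T = T
(X \oplus U) \land (U \lor W) = T \land T = T
\lnot ((X \oplus U) \land (U \lor W)) = \lnot T = F
\lnot (Z \leftrightarrow X) \land \lnot ((X \oplus U) \land (U \lor W)) = T \land F = F
X \land (\lnot (Z \leftrightarrow X) \land \lnot ((X \oplus U) \land (U \lor W))) = T \land F = F
\lnot (X \leftrightarrow U) \oplus (X \land (\lnot (Z \leftrightarrow X) \land \lnot ((X \oplus U) \land (U \lor W)))) = T \oplus F = T
(U \leftrightarrow ((X \to Y) \leftrightarrow ((U \to Z) \to ((U \to X) \to U)))) \leftrightarrow (\lnot (X \leftrightarrow U) \oplus (X \land (\lnot (Z \leftrightarrow X) \land \lnot ((X \oplus U) \land (U \lor W))))) = T \leftrightarrow T = T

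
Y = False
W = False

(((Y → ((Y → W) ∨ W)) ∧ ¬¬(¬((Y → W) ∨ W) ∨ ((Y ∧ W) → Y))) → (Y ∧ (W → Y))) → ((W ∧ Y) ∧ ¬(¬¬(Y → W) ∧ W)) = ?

Y → W = False → False = True
(Y → W) ∨ W = True ∨ False = True
Y → ((Y → W) ∨ W) = False → True = True
Y → W = False → False = True
(Y → W) ∨ W = True ∨ False = True
¬((Y → W) ∨ W) = ¬True = False
Y ∧ W = False ∧ False = False
(Y ∧ W) → Y = False → False = True
¬((Y → W) ∨ W) ∨ ((Y ∧ W) → Y) = False ∨ True = True
¬(¬((Y → W) ∨ W) ∨ ((Y ∧ W) → Y)) = ¬True = False
¬¬(¬((Y → W) ∨ W) ∨ ((Y ∧ W) → Y)) = ¬False = True
(Y → ((Y → W) ∨ W)) ∧ ¬¬(¬((Y → W) ∨ W) ∨ ((Y ∧ W) → Y)) = True ∧ True = True
W → Y = False → False = True
Y ∧ (W → Y) = False ∧ True = False
((Y → ((Y → W) ∨ W)) ∧ ¬¬(¬((Y → W) ∨ W) ∨ ((Y ∧ W) → Y))) → (Y ∧ (W → Y)) = True → False = False
W ∧ Y = False ∧ False = False
Y → W = False → False = True
¬(Y → W) = ¬True = False
¬¬(Y → W) = ¬False = True
¬¬(Y → W) ∧ W = True ∧ False = False
¬(¬¬(Y → W) ∧ W) = ¬False = True
(W ∧ Y) ∧ ¬(¬¬(Y → W) ∧ W) = False ∧ True = False
(((Y → ((Y → W) ∨ W)) ∧ ¬¬(¬((Y → W) ∨ W) ∨ ((Y ∧ W) → Y))) → (Y ∧ (W → Y))) → ((W ∧ Y) ∧ ¬(¬¬(Y → W) ∧ W)) = False → False = True

True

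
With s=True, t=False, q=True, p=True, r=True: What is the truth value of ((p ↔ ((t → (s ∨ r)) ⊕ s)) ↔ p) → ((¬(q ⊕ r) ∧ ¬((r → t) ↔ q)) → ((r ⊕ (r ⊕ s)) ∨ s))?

True

Substituting s=True, t=False, q=True, p=True, r=True:
s ∨ r = True ∨ True = True
t → (s ∨ r) = False → True = True
(t → (s ∨ r)) ⊕ s = True ⊕ True = False
p ↔ ((t → (s ∨ r)) ⊕ s) = True ↔ False = False
(p ↔ ((t → (s ∨ r)) ⊕ s)) ↔ p = False ↔ True = False
q ⊕ r = True ⊕ True = False
¬(q ⊕ r) = ¬False = True
r → t = True → False = False
(r → t) ↔ q = False ↔ True = False
¬((r → t) ↔ q) = ¬False = True
¬(q ⊕ r) ∧ ¬((r → t) ↔ q) = True ∧ True = True
r ⊕ s = True ⊕ True = False
r ⊕ (r ⊕ s) = True ⊕ False = True
(r ⊕ (r ⊕ s)) ∨ s = True ∨ True = True
(¬(q ⊕ r) ∧ ¬((r → t) ↔ q)) → ((r ⊕ (r ⊕ s)) ∨ s) = True → True = True
((p ↔ ((t → (s ∨ r)) ⊕ s)) ↔ p) → ((¬(q ⊕ r) ∧ ¬((r → t) ↔ q)) → ((r ⊕ (r ⊕ s)) ∨ s)) = False → True = True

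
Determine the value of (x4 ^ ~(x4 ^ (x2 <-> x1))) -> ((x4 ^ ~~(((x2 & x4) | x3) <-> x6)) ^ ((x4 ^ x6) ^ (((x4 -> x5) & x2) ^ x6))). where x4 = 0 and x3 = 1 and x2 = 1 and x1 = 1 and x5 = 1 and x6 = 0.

1

x2 <-> x1 = 1 <-> 1 = 1
x4 ^ (x2 <-> x1) = 0 ^ 1 = 1
~(x4 ^ (x2 <-> x1)) = ~1 = 0
x4 ^ ~(x4 ^ (x2 <-> x1)) = 0 ^ 0 = 0
x2 & x4 = 1 & 0 = 0
(x2 & x4) | x3 = 0 | 1 = 1
((x2 & x4) | x3) <-> x6 = 1 <-> 0 = 0
~(((x2 & x4) | x3) <-> x6) = ~0 = 1
~~(((x2 & x4) | x3) <-> x6) = ~1 = 0
x4 ^ ~~(((x2 & x4) | x3) <-> x6) = 0 ^ 0 = 0
x4 ^ x6 = 0 ^ 0 = 0
x4 -> x5 = 0 -> 1 = 1
(x4 -> x5) & x2 = 1 & 1 = 1
((x4 -> x5) & x2) ^ x6 = 1 ^ 0 = 1
(x4 ^ x6) ^ (((x4 -> x5) & x2) ^ x6) = 0 ^ 1 = 1
(x4 ^ ~~(((x2 & x4) | x3) <-> x6)) ^ ((x4 ^ x6) ^ (((x4 -> x5) & x2) ^ x6)) = 0 ^ 1 = 1
(x4 ^ ~(x4 ^ (x2 <-> x1))) -> ((x4 ^ ~~(((x2 & x4) | x3) <-> x6)) ^ ((x4 ^ x6) ^ (((x4 -> x5) & x2) ^ x6))) = 0 -> 1 = 1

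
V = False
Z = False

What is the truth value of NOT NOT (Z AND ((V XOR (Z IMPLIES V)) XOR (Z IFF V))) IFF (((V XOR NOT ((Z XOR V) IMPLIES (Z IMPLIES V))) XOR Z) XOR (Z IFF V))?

Z IMPLIES V = False IMPLIES False = True
V XOR (Z IMPLIES V) = False XOR True = True
Z IFF V = False IFF False = True
(V XOR (Z IMPLIES V)) XOR (Z IFF V) = True XOR True = False
Z AND ((V XOR (Z IMPLIES V)) XOR (Z IFF V)) = False AND False = False
NOT (Z AND ((V XOR (Z IMPLIES V)) XOR (Z IFF V))) = NOT False = True
NOT NOT (Z AND ((V XOR (Z IMPLIES V)) XOR (Z IFF V))) = NOT True = False
Z XOR V = False XOR False = False
Z IMPLIES V = False IMPLIES False = True
(Z XOR V) IMPLIES (Z IMPLIES V) = False IMPLIES True = True
NOT ((Z XOR V) IMPLIES (Z IMPLIES V)) = NOT True = False
V XOR NOT ((Z XOR V) IMPLIES (Z IMPLIES V)) = False XOR False = False
(V XOR NOT ((Z XOR V) IMPLIES (Z IMPLIES V))) XOR Z = False XOR False = False
Z IFF V = False IFF False = True
((V XOR NOT ((Z XOR V) IMPLIES (Z IMPLIES V))) XOR Z) XOR (Z IFF V) = False XOR True = True
NOT NOT (Z AND ((V XOR (Z IMPLIES V)) XOR (Z IFF V))) IFF (((V XOR NOT ((Z XOR V) IMPLIES (Z IMPLIES V))) XOR Z) XOR (Z IFF V)) = False IFF True = False

False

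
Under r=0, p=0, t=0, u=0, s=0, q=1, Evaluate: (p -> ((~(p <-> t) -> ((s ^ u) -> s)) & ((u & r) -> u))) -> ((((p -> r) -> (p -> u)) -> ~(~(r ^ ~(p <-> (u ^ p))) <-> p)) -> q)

1

Substituting r=0, p=0, t=0, u=0, s=0, q=1:
p <-> t = 0 <-> 0 = 1
~(p <-> t) = ~1 = 0
s ^ u = 0 ^ 0 = 0
(s ^ u) -> s = 0 -> 0 = 1
~(p <-> t) -> ((s ^ u) -> s) = 0 -> 1 = 1
u & r = 0 & 0 = 0
(u & r) -> u = 0 -> 0 = 1
(~(p <-> t) -> ((s ^ u) -> s)) & ((u & r) -> u) = 1 & 1 = 1
p -> ((~(p <-> t) -> ((s ^ u) -> s)) & ((u & r) -> u)) = 0 -> 1 = 1
p -> r = 0 -> 0 = 1
p -> u = 0 -> 0 = 1
(p -> r) -> (p -> u) = 1 -> 1 = 1
u ^ p = 0 ^ 0 = 0
p <-> (u ^ p) = 0 <-> 0 = 1
~(p <-> (u ^ p)) = ~1 = 0
r ^ ~(p <-> (u ^ p)) = 0 ^ 0 = 0
~(r ^ ~(p <-> (u ^ p))) = ~0 = 1
~(r ^ ~(p <-> (u ^ p))) <-> p = 1 <-> 0 = 0
~(~(r ^ ~(p <-> (u ^ p))) <-> p) = ~0 = 1
((p -> r) -> (p -> u)) -> ~(~(r ^ ~(p <-> (u ^ p))) <-> p) = 1 -> 1 = 1
(((p -> r) -> (p -> u)) -> ~(~(r ^ ~(p <-> (u ^ p))) <-> p)) -> q = 1 -> 1 = 1
(p -> ((~(p <-> t) -> ((s ^ u) -> s)) & ((u & r) -> u))) -> ((((p -> r) -> (p -> u)) -> ~(~(r ^ ~(p <-> (u ^ p))) <-> p)) -> q) = 1 -> 1 = 1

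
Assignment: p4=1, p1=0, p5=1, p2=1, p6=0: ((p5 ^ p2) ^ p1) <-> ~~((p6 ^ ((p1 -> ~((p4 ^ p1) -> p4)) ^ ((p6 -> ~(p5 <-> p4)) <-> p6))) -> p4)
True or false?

0

Substituting p4=1, p1=0, p5=1, p2=1, p6=0:
p5 ^ p2 = 1 ^ 1 = 0
(p5 ^ p2) ^ p1 = 0 ^ 0 = 0
p4 ^ p1 = 1 ^ 0 = 1
(p4 ^ p1) -> p4 = 1 -> 1 = 1
~((p4 ^ p1) -> p4) = ~1 = 0
p1 -> ~((p4 ^ p1) -> p4) = 0 -> 0 = 1
p5 <-> p4 = 1 <-> 1 = 1
~(p5 <-> p4) = ~1 = 0
p6 -> ~(p5 <-> p4) = 0 -> 0 = 1
(p6 -> ~(p5 <-> p4)) <-> p6 = 1 <-> 0 = 0
(p1 -> ~((p4 ^ p1) -> p4)) ^ ((p6 -> ~(p5 <-> p4)) <-> p6) = 1 ^ 0 = 1
p6 ^ ((p1 -> ~((p4 ^ p1) -> p4)) ^ ((p6 -> ~(p5 <-> p4)) <-> p6)) = 0 ^ 1 = 1
(p6 ^ ((p1 -> ~((p4 ^ p1) -> p4)) ^ ((p6 -> ~(p5 <-> p4)) <-> p6))) -> p4 = 1 -> 1 = 1
~((p6 ^ ((p1 -> ~((p4 ^ p1) -> p4)) ^ ((p6 -> ~(p5 <-> p4)) <-> p6))) -> p4) = ~1 = 0
~~((p6 ^ ((p1 -> ~((p4 ^ p1) -> p4)) ^ ((p6 -> ~(p5 <-> p4)) <-> p6))) -> p4) = ~0 = 1
((p5 ^ p2) ^ p1) <-> ~~((p6 ^ ((p1 -> ~((p4 ^ p1) -> p4)) ^ ((p6 -> ~(p5 <-> p4)) <-> p6))) -> p4) = 0 <-> 1 = 0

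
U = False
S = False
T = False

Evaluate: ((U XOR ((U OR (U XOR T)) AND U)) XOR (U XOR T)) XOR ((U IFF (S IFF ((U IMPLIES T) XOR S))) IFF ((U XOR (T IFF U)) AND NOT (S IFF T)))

False

Substituting U=False, S=False, T=False:
U XOR T = False XOR False = False
U OR (U XOR T) = False OR False = False
(U OR (U XOR T)) AND U = False AND False = False
U XOR ((U OR (U XOR T)) AND U) = False XOR False = False
U XOR T = False XOR False = False
(U XOR ((U OR (U XOR T)) AND U)) XOR (U XOR T) = False XOR False = False
U IMPLIES T = False IMPLIES False = True
(U IMPLIES T) XOR S = True XOR False = True
S IFF ((U IMPLIES T) XOR S) = False IFF True = False
U IFF (S IFF ((U IMPLIES T) XOR S)) = False IFF False = True
T IFF U = False IFF False = True
U XOR (T IFF U) = False XOR True = True
S IFF T = False IFF False = True
NOT (S IFF T) = NOT True = False
(U XOR (T IFF U)) AND NOT (S IFF T) = True AND False = False
(U IFF (S IFF ((U IMPLIES T) XOR S))) IFF ((U XOR (T IFF U)) AND NOT (S IFF T)) = True IFF False = False
((U XOR ((U OR (U XOR T)) AND U)) XOR (U XOR T)) XOR ((U IFF (S IFF ((U IMPLIES T) XOR S))) IFF ((U XOR (T IFF U)) AND NOT (S IFF T))) = False XOR False = False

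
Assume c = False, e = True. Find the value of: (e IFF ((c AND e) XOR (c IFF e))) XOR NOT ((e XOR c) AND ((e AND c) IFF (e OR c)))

Substituting c=False, e=True:
c AND e = False AND True = False
c IFF e = False IFF True = False
(c AND e) XOR (c IFF e) = False XOR False = False
e IFF ((c AND e) XOR (c IFF e)) = True IFF False = False
e XOR c = True XOR False = True
e AND c = True AND False = False
e OR c = True OR False = True
(e AND c) IFF (e OR c) = False IFF True = False
(e XOR c) AND ((e AND c) IFF (e OR c)) = True AND False = False
NOT ((e XOR c) AND ((e AND c) IFF (e OR c))) = NOT False = True
(e IFF ((c AND e) XOR (c IFF e))) XOR NOT ((e XOR c) AND ((e AND c) IFF (e OR c))) = False XOR True = True

True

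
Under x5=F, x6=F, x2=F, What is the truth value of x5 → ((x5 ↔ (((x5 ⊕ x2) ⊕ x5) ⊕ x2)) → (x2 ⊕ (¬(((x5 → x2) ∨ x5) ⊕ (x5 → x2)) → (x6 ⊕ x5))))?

T

x5 ⊕ x2 = F ⊕ F = F
(x5 ⊕ x2) ⊕ x5 = F ⊕ F = F
((x5 ⊕ x2) ⊕ x5) ⊕ x2 = F ⊕ F = F
x5 ↔ (((x5 ⊕ x2) ⊕ x5) ⊕ x2) = F ↔ F = T
x5 → x2 = F → F = T
(x5 → x2) ∨ x5 = T ∨ F = T
x5 → x2 = F → F = T
((x5 → x2) ∨ x5) ⊕ (x5 → x2) = T ⊕ T = F
¬(((x5 → x2) ∨ x5) ⊕ (x5 → x2)) = ¬F = T
x6 ⊕ x5 = F ⊕ F = F
¬(((x5 → x2) ∨ x5) ⊕ (x5 → x2)) → (x6 ⊕ x5) = T → F = F
x2 ⊕ (¬(((x5 → x2) ∨ x5) ⊕ (x5 → x2)) → (x6 ⊕ x5)) = F ⊕ F = F
(x5 ↔ (((x5 ⊕ x2) ⊕ x5) ⊕ x2)) → (x2 ⊕ (¬(((x5 → x2) ∨ x5) ⊕ (x5 → x2)) → (x6 ⊕ x5))) = T → F = F
x5 → ((x5 ↔ (((x5 ⊕ x2) ⊕ x5) ⊕ x2)) → (x2 ⊕ (¬(((x5 → x2) ∨ x5) ⊕ (x5 → x2)) → (x6 ⊕ x5)))) = F → F = T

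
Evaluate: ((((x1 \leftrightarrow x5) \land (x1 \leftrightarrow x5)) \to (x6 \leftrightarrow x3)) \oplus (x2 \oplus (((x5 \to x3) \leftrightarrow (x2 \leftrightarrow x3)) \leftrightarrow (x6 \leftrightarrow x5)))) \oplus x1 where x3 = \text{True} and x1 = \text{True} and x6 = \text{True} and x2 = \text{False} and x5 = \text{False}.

\text{True}

Substituting x3=\text{True}, x1=\text{True}, x6=\text{True}, x2=\text{False}, x5=\text{False}:
x1 \leftrightarrow x5 = \text{True} \leftrightarrow \text{False} = \text{False}
x1 \leftrightarrow x5 = \text{True} \leftrightarrow \text{False} = \text{False}
(x1 \leftrightarrow x5) \land (x1 \leftrightarrow x5) = \text{False} \land \text{False} = \text{False}
x6 \leftrightarrow x3 = \text{True} \leftrightarrow \text{True} = \text{True}
((x1 \leftrightarrow x5) \land (x1 \leftrightarrow x5)) \to (x6 \leftrightarrow x3) = \text{False} \to \text{True} = \text{True}
x5 \to x3 = \text{False} \to \text{True} = \text{True}
x2 \leftrightarrow x3 = \text{False} \leftrightarrow \text{True} = \text{False}
(x5 \to x3) \leftrightarrow (x2 \leftrightarrow x3) = \text{True} \leftrightarrow \text{False} = \text{False}
x6 \leftrightarrow x5 = \text{True} \leftrightarrow \text{False} = \text{False}
((x5 \to x3) \leftrightarrow (x2 \leftrightarrow x3)) \leftrightarrow (x6 \leftrightarrow x5) = \text{False} \leftrightarrow \text{False} = \text{True}
x2 \oplus (((x5 \to x3) \leftrightarrow (x2 \leftrightarrow x3)) \leftrightarrow (x6 \leftrightarrow x5)) = \text{False} \oplus \text{True} = \text{True}
(((x1 \leftrightarrow x5) \land (x1 \leftrightarrow x5)) \to (x6 \leftrightarrow x3)) \oplus (x2 \oplus (((x5 \to x3) \leftrightarrow (x2 \leftrightarrow x3)) \leftrightarrow (x6 \leftrightarrow x5))) = \text{True} \oplus \text{True} = \text{False}
((((x1 \leftrightarrow x5) \land (x1 \leftrightarrow x5)) \to (x6 \leftrightarrow x3)) \oplus (x2 \oplus (((x5 \to x3) \leftrightarrow (x2 \leftrightarrow x3)) \leftrightarrow (x6 \leftrightarrow x5)))) \oplus x1 = \text{False} \oplus \text{True} = \text{True}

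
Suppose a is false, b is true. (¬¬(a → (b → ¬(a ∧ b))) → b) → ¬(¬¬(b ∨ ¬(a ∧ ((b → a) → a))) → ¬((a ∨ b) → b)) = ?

a ∧ b = False ∧ True = False
¬(a ∧ b) = ¬False = True
b → ¬(a ∧ b) = True → True = True
a → (b → ¬(a ∧ b)) = False → True = True
¬(a → (b → ¬(a ∧ b))) = ¬True = False
¬¬(a → (b → ¬(a ∧ b))) = ¬False = True
¬¬(a → (b → ¬(a ∧ b))) → b = True → True = True
b → a = True → False = False
(b → a) → a = False → False = True
a ∧ ((b → a) → a) = False ∧ True = False
¬(a ∧ ((b → a) → a)) = ¬False = True
b ∨ ¬(a ∧ ((b → a) → a)) = True ∨ True = True
¬(b ∨ ¬(a ∧ ((b → a) → a))) = ¬True = False
¬¬(b ∨ ¬(a ∧ ((b → a) → a))) = ¬False = True
a ∨ b = False ∨ True = True
(a ∨ b) → b = True → True = True
¬((a ∨ b) → b) = ¬True = False
¬¬(b ∨ ¬(a ∧ ((b → a) → a))) → ¬((a ∨ b) → b) = True → False = False
¬(¬¬(b ∨ ¬(a ∧ ((b → a) → a))) → ¬((a ∨ b) → b)) = ¬False = True
(¬¬(a → (b → ¬(a ∧ b))) → b) → ¬(¬¬(b ∨ ¬(a ∧ ((b → a) → a))) → ¬((a ∨ b) → b)) = True → True = True

True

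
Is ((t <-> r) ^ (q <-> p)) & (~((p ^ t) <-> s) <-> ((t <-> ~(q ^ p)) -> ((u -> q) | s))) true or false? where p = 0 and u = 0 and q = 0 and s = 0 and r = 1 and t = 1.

0

Substituting p=0, u=0, q=0, s=0, r=1, t=1:
t <-> r = 1 <-> 1 = 1
q <-> p = 0 <-> 0 = 1
(t <-> r) ^ (q <-> p) = 1 ^ 1 = 0
p ^ t = 0 ^ 1 = 1
(p ^ t) <-> s = 1 <-> 0 = 0
~((p ^ t) <-> s) = ~0 = 1
q ^ p = 0 ^ 0 = 0
~(q ^ p) = ~0 = 1
t <-> ~(q ^ p) = 1 <-> 1 = 1
u -> q = 0 -> 0 = 1
(u -> q) | s = 1 | 0 = 1
(t <-> ~(q ^ p)) -> ((u -> q) | s) = 1 -> 1 = 1
~((p ^ t) <-> s) <-> ((t <-> ~(q ^ p)) -> ((u -> q) | s)) = 1 <-> 1 = 1
((t <-> r) ^ (q <-> p)) & (~((p ^ t) <-> s) <-> ((t <-> ~(q ^ p)) -> ((u -> q) | s))) = 0 & 1 = 0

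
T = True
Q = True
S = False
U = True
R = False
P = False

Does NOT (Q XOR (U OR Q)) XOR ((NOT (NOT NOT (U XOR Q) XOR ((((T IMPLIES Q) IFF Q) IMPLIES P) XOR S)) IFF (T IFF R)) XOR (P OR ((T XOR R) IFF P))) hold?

True

Substituting T=True, Q=True, S=False, U=True, R=False, P=False:
U OR Q = True OR True = True
Q XOR (U OR Q) = True XOR True = False
NOT (Q XOR (U OR Q)) = NOT False = True
U XOR Q = True XOR True = False
NOT (U XOR Q) = NOT False = True
NOT NOT (U XOR Q) = NOT True = False
T IMPLIES Q = True IMPLIES True = True
(T IMPLIES Q) IFF Q = True IFF True = True
((T IMPLIES Q) IFF Q) IMPLIES P = True IMPLIES False = False
(((T IMPLIES Q) IFF Q) IMPLIES P) XOR S = False XOR False = False
NOT NOT (U XOR Q) XOR ((((T IMPLIES Q) IFF Q) IMPLIES P) XOR S) = False XOR False = False
NOT (NOT NOT (U XOR Q) XOR ((((T IMPLIES Q) IFF Q) IMPLIES P) XOR S)) = NOT False = True
T IFF R = True IFF False = False
NOT (NOT NOT (U XOR Q) XOR ((((T IMPLIES Q) IFF Q) IMPLIES P) XOR S)) IFF (T IFF R) = True IFF False = False
T XOR R = True XOR False = True
(T XOR R) IFF P = True IFF False = False
P OR ((T XOR R) IFF P) = False OR False = False
(NOT (NOT NOT (U XOR Q) XOR ((((T IMPLIES Q) IFF Q) IMPLIES P) XOR S)) IFF (T IFF R)) XOR (P OR ((T XOR R) IFF P)) = False XOR False = False
NOT (Q XOR (U OR Q)) XOR ((NOT (NOT NOT (U XOR Q) XOR ((((T IMPLIES Q) IFF Q) IMPLIES P) XOR S)) IFF (T IFF R)) XOR (P OR ((T XOR R) IFF P))) = True XOR False = True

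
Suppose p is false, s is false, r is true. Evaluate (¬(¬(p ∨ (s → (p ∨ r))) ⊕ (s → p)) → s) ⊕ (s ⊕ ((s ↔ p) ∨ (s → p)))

F

Substituting p=F, s=F, r=T:
p ∨ r = F ∨ T = T
s → (p ∨ r) = F → T = T
p ∨ (s → (p ∨ r)) = F ∨ T = T
¬(p ∨ (s → (p ∨ r))) = ¬T = F
s → p = F → F = T
¬(p ∨ (s → (p ∨ r))) ⊕ (s → p) = F ⊕ T = T
¬(¬(p ∨ (s → (p ∨ r))) ⊕ (s → p)) = ¬T = F
¬(¬(p ∨ (s → (p ∨ r))) ⊕ (s → p)) → s = F → F = T
s ↔ p = F ↔ F = T
s → p = F → F = T
(s ↔ p) ∨ (s → p) = T ∨ T = T
s ⊕ ((s ↔ p) ∨ (s → p)) = F ⊕ T = T
(¬(¬(p ∨ (s → (p ∨ r))) ⊕ (s → p)) → s) ⊕ (s ⊕ ((s ↔ p) ∨ (s → p))) = T ⊕ T = F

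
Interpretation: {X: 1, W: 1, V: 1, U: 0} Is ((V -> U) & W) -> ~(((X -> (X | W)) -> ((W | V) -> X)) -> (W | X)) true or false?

1

V -> U = 1 -> 0 = 0
(V -> U) & W = 0 & 1 = 0
X | W = 1 | 1 = 1
X -> (X | W) = 1 -> 1 = 1
W | V = 1 | 1 = 1
(W | V) -> X = 1 -> 1 = 1
(X -> (X | W)) -> ((W | V) -> X) = 1 -> 1 = 1
W | X = 1 | 1 = 1
((X -> (X | W)) -> ((W | V) -> X)) -> (W | X) = 1 -> 1 = 1
~(((X -> (X | W)) -> ((W | V) -> X)) -> (W | X)) = ~1 = 0
((V -> U) & W) -> ~(((X -> (X | W)) -> ((W | V) -> X)) -> (W | X)) = 0 -> 0 = 1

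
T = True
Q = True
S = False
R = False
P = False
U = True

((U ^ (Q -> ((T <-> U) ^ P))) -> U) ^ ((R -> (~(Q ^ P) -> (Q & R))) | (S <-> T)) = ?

Substituting T=True, Q=True, S=False, R=False, P=False, U=True:
T <-> U = True <-> True = True
(T <-> U) ^ P = True ^ False = True
Q -> ((T <-> U) ^ P) = True -> True = True
U ^ (Q -> ((T <-> U) ^ P)) = True ^ True = False
(U ^ (Q -> ((T <-> U) ^ P))) -> U = False -> True = True
Q ^ P = True ^ False = True
~(Q ^ P) = ~True = False
Q & R = True & False = False
~(Q ^ P) -> (Q & R) = False -> False = True
R -> (~(Q ^ P) -> (Q & R)) = False -> True = True
S <-> T = False <-> True = False
(R -> (~(Q ^ P) -> (Q & R))) | (S <-> T) = True | False = True
((U ^ (Q -> ((T <-> U) ^ P))) -> U) ^ ((R -> (~(Q ^ P) -> (Q & R))) | (S <-> T)) = True ^ True = False

False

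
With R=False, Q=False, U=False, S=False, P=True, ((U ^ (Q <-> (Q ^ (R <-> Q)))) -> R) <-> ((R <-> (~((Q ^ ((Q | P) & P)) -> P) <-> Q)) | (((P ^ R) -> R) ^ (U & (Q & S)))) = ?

False

R <-> Q = False <-> False = True
Q ^ (R <-> Q) = False ^ True = True
Q <-> (Q ^ (R <-> Q)) = False <-> True = False
U ^ (Q <-> (Q ^ (R <-> Q))) = False ^ False = False
(U ^ (Q <-> (Q ^ (R <-> Q)))) -> R = False -> False = True
Q | P = False | True = True
(Q | P) & P = True & True = True
Q ^ ((Q | P) & P) = False ^ True = True
(Q ^ ((Q | P) & P)) -> P = True -> True = True
~((Q ^ ((Q | P) & P)) -> P) = ~True = False
~((Q ^ ((Q | P) & P)) -> P) <-> Q = False <-> False = True
R <-> (~((Q ^ ((Q | P) & P)) -> P) <-> Q) = False <-> True = False
P ^ R = True ^ False = True
(P ^ R) -> R = True -> False = False
Q & S = False & False = False
U & (Q & S) = False & False = False
((P ^ R) -> R) ^ (U & (Q & S)) = False ^ False = False
(R <-> (~((Q ^ ((Q | P) & P)) -> P) <-> Q)) | (((P ^ R) -> R) ^ (U & (Q & S))) = False | False = False
((U ^ (Q <-> (Q ^ (R <-> Q)))) -> R) <-> ((R <-> (~((Q ^ ((Q | P) & P)) -> P) <-> Q)) | (((P ^ R) -> R) ^ (U & (Q & S)))) = True <-> False = False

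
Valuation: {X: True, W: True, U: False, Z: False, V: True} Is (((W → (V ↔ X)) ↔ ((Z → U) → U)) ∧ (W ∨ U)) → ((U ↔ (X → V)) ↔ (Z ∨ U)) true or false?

True

V ↔ X = True ↔ True = True
W → (V ↔ X) = True → True = True
Z → U = False → False = True
(Z → U) → U = True → False = False
(W → (V ↔ X)) ↔ ((Z → U) → U) = True ↔ False = False
W ∨ U = True ∨ False = True
((W → (V ↔ X)) ↔ ((Z → U) → U)) ∧ (W ∨ U) = False ∧ True = False
X → V = True → True = True
U ↔ (X → V) = False ↔ True = False
Z ∨ U = False ∨ False = False
(U ↔ (X → V)) ↔ (Z ∨ U) = False ↔ False = True
(((W → (V ↔ X)) ↔ ((Z → U) → U)) ∧ (W ∨ U)) → ((U ↔ (X → V)) ↔ (Z ∨ U)) = False → True = True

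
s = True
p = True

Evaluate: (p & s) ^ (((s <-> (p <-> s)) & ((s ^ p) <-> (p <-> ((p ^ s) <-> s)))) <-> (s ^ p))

True

p & s = True & True = True
p <-> s = True <-> True = True
s <-> (p <-> s) = True <-> True = True
s ^ p = True ^ True = False
p ^ s = True ^ True = False
(p ^ s) <-> s = False <-> True = False
p <-> ((p ^ s) <-> s) = True <-> False = False
(s ^ p) <-> (p <-> ((p ^ s) <-> s)) = False <-> False = True
(s <-> (p <-> s)) & ((s ^ p) <-> (p <-> ((p ^ s) <-> s))) = True & True = True
s ^ p = True ^ True = False
((s <-> (p <-> s)) & ((s ^ p) <-> (p <-> ((p ^ s) <-> s)))) <-> (s ^ p) = True <-> False = False
(p & s) ^ (((s <-> (p <-> s)) & ((s ^ p) <-> (p <-> ((p ^ s) <-> s)))) <-> (s ^ p)) = True ^ False = True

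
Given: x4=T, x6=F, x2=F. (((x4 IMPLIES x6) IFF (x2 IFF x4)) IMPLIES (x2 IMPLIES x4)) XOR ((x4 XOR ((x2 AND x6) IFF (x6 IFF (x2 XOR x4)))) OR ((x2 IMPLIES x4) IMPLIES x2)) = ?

T

x4 IMPLIES x6 = T IMPLIES F = F
x2 IFF x4 = F IFF T = F
(x4 IMPLIES x6) IFF (x2 IFF x4) = F IFF F = T
x2 IMPLIES x4 = F IMPLIES T = T
((x4 IMPLIES x6) IFF (x2 IFF x4)) IMPLIES (x2 IMPLIES x4) = T IMPLIES T = T
x2 AND x6 = F AND F = F
x2 XOR x4 = F XOR T = T
x6 IFF (x2 XOR x4) = F IFF T = F
(x2 AND x6) IFF (x6 IFF (x2 XOR x4)) = F IFF F = T
x4 XOR ((x2 AND x6) IFF (x6 IFF (x2 XOR x4))) = T XOR T = F
x2 IMPLIES x4 = F IMPLIES T = T
(x2 IMPLIES x4) IMPLIES x2 = T IMPLIES F = F
(x4 XOR ((x2 AND x6) IFF (x6 IFF (x2 XOR x4)))) OR ((x2 IMPLIES x4) IMPLIES x2) = F OR F = F
(((x4 IMPLIES x6) IFF (x2 IFF x4)) IMPLIES (x2 IMPLIES x4)) XOR ((x4 XOR ((x2 AND x6) IFF (x6 IFF (x2 XOR x4)))) OR ((x2 IMPLIES x4) IMPLIES x2)) = T XOR F = T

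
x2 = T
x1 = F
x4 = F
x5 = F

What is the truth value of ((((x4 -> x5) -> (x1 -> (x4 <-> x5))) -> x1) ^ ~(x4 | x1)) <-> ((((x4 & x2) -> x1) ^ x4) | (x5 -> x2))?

T

x4 -> x5 = F -> F = T
x4 <-> x5 = F <-> F = T
x1 -> (x4 <-> x5) = F -> T = T
(x4 -> x5) -> (x1 -> (x4 <-> x5)) = T -> T = T
((x4 -> x5) -> (x1 -> (x4 <-> x5))) -> x1 = T -> F = F
x4 | x1 = F | F = F
~(x4 | x1) = ~F = T
(((x4 -> x5) -> (x1 -> (x4 <-> x5))) -> x1) ^ ~(x4 | x1) = F ^ T = T
x4 & x2 = F & T = F
(x4 & x2) -> x1 = F -> F = T
((x4 & x2) -> x1) ^ x4 = T ^ F = T
x5 -> x2 = F -> T = T
(((x4 & x2) -> x1) ^ x4) | (x5 -> x2) = T | T = T
((((x4 -> x5) -> (x1 -> (x4 <-> x5))) -> x1) ^ ~(x4 | x1)) <-> ((((x4 & x2) -> x1) ^ x4) | (x5 -> x2)) = T <-> T = T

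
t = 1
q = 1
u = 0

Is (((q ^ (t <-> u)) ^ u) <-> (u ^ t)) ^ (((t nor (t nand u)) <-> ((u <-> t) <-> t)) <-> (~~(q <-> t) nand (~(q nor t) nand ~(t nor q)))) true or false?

0

Substituting t=1, q=1, u=0:
t <-> u = 1 <-> 0 = 0
q ^ (t <-> u) = 1 ^ 0 = 1
(q ^ (t <-> u)) ^ u = 1 ^ 0 = 1
u ^ t = 0 ^ 1 = 1
((q ^ (t <-> u)) ^ u) <-> (u ^ t) = 1 <-> 1 = 1
t nand u = 1 nand 0 = 1
t nor (t nand u) = 1 nor 1 = 0
u <-> t = 0 <-> 1 = 0
(u <-> t) <-> t = 0 <-> 1 = 0
(t nor (t nand u)) <-> ((u <-> t) <-> t) = 0 <-> 0 = 1
q <-> t = 1 <-> 1 = 1
~(q <-> t) = ~1 = 0
~~(q <-> t) = ~0 = 1
q nor t = 1 nor 1 = 0
~(q nor t) = ~0 = 1
t nor q = 1 nor 1 = 0
~(t nor q) = ~0 = 1
~(q nor t) nand ~(t nor q) = 1 nand 1 = 0
~~(q <-> t) nand (~(q nor t) nand ~(t nor q)) = 1 nand 0 = 1
((t nor (t nand u)) <-> ((u <-> t) <-> t)) <-> (~~(q <-> t) nand (~(q nor t) nand ~(t nor q))) = 1 <-> 1 = 1
(((q ^ (t <-> u)) ^ u) <-> (u ^ t)) ^ (((t nor (t nand u)) <-> ((u <-> t) <-> t)) <-> (~~(q <-> t) nand (~(q nor t) nand ~(t nor q)))) = 1 ^ 1 = 0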